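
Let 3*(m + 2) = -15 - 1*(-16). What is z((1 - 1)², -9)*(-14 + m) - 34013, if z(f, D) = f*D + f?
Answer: -34013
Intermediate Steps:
z(f, D) = f + D*f (z(f, D) = D*f + f = f + D*f)
m = -5/3 (m = -2 + (-15 - 1*(-16))/3 = -2 + (-15 + 16)/3 = -2 + (⅓)*1 = -2 + ⅓ = -5/3 ≈ -1.6667)
z((1 - 1)², -9)*(-14 + m) - 34013 = ((1 - 1)²*(1 - 9))*(-14 - 5/3) - 34013 = (0²*(-8))*(-47/3) - 34013 = (0*(-8))*(-47/3) - 34013 = 0*(-47/3) - 34013 = 0 - 34013 = -34013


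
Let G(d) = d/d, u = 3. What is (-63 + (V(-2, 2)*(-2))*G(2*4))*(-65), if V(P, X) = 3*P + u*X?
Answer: 4095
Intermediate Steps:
V(P, X) = 3*P + 3*X
G(d) = 1
(-63 + (V(-2, 2)*(-2))*G(2*4))*(-65) = (-63 + ((3*(-2) + 3*2)*(-2))*1)*(-65) = (-63 + ((-6 + 6)*(-2))*1)*(-65) = (-63 + (0*(-2))*1)*(-65) = (-63 + 0*1)*(-65) = (-63 + 0)*(-65) = -63*(-65) = 4095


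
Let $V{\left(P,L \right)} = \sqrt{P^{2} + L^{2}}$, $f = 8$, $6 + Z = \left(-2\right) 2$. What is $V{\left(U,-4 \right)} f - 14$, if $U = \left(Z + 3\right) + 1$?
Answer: $-14 + 16 \sqrt{13} \approx 43.689$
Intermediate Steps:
$Z = -10$ ($Z = -6 - 4 = -10$)
$U = -6$ ($U = \left(-10 + 3\right) + 1 = -7 + 1 = -6$)
$V{\left(P,L \right)} = \sqrt{L^{2} + P^{2}}$
$V{\left(U,-4 \right)} f - 14 = \sqrt{\left(-4\right)^{2} + \left(-6\right)^{2}} \cdot 8 - 14 = \sqrt{16 + 36} \cdot 8 - 14 = \sqrt{52} \cdot 8 - 14 = 2 \sqrt{13} \cdot 8 - 14 = 16 \sqrt{13} - 14 = -14 + 16 \sqrt{13}$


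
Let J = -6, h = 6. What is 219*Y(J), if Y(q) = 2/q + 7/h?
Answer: 365/2 ≈ 182.50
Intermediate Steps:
Y(q) = 7/6 + 2/q (Y(q) = 2/q + 7/6 = 7/6 + 2/q)
219*Y(J) = 219*(7/6 + 2/(-6)) = 219*(7/6 + 2*(-⅙)) = 219*(7/6 - ⅓) = 219*(⅚) = 365/2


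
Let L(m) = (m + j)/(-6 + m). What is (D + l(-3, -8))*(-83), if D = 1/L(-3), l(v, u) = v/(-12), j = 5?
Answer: 1411/4 ≈ 352.75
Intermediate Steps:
l(v, u) = -v/12 (l(v, u) = v*(-1/12) = -v/12)
L(m) = (5 + m)/(-6 + m) (L(m) = (m + 5)/(-6 + m) = (5 + m)/(-6 + m))
D = -9/2 (D = 1/((5 - 3)/(-6 - 3)) = 1/(2/(-9)) = 1/(-⅑*2) = 1/(-2/9) = -9/2 ≈ -4.5000)
(D + l(-3, -8))*(-83) = (-9/2 - 1/12*(-3))*(-83) = (-9/2 + ¼)*(-83) = -17/4*(-83) = 1411/4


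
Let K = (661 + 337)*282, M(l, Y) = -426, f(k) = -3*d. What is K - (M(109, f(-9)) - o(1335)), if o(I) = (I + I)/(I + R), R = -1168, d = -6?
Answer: 47073624/167 ≈ 2.8188e+5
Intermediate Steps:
f(k) = 18 (f(k) = -3*(-6) = 18)
o(I) = 2*I/(-1168 + I) (o(I) = (I + I)/(I - 1168) = (2*I)/(-1168 + I) = 2*I/(-1168 + I))
K = 281436 (K = 998*282 = 281436)
K - (M(109, f(-9)) - o(1335)) = 281436 - (-426 - 2*1335/(-1168 + 1335)) = 281436 - (-426 - 2*1335/167) = 281436 - (-426 - 1*2670/167) = 281436 - (-426 - 2670/167) = 281436 - 1*(-73812/167) = 281436 + 73812/167 = 47073624/167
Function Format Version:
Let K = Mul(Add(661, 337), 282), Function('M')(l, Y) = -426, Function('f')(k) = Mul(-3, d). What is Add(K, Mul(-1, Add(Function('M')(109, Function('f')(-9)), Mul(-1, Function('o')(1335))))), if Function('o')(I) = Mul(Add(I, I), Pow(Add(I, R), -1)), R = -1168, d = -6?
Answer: Rational(47073624, 167) ≈ 2.8188e+5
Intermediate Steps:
Function('f')(k) = 18 (Function('f')(k) = Mul(-3, -6) = 18)
Function('o')(I) = Mul(2, I, Pow(Add(-1168, I), -1)) (Function('o')(I) = Mul(Add(I, I), Pow(Add(I, -1168), -1)) = Mul(Mul(2, I), Pow(Add(-1168, I), -1)) = Mul(2, I, Pow(Add(-1168, I), -1)))
K = 281436 (K = Mul(998, 282) = 281436)
Add(K, Mul(-1, Add(Function('M')(109, Function('f')(-9)), Mul(-1, Function('o')(1335))))) = Add(281436, Mul(-1, Add(-426, Mul(-1, Mul(2, 1335, Pow(Add(-1168, 1335), -1)))))) = Add(281436, Mul(-1, Add(-426, Mul(-1, Mul(2, 1335, Pow(167, -1)))))) = Add(281436, Mul(-1, Add(-426, Mul(-1, Mul(2, 1335, Rational(1, 167)))))) = Add(281436, Mul(-1, Add(-426, Mul(-1, Rational(2670, 167))))) = Add(281436, Mul(-1, Add(-426, Rational(-2670, 167)))) = Add(281436, Mul(-1, Rational(-73812, 167))) = Add(281436, Rational(73812, 167)) = Rational(47073624, 167)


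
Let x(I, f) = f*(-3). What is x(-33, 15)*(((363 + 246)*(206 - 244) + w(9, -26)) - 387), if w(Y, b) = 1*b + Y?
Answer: 1059570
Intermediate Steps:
x(I, f) = -3*f
w(Y, b) = Y + b (w(Y, b) = b + Y = Y + b)
x(-33, 15)*(((363 + 246)*(206 - 244) + w(9, -26)) - 387) = (-3*15)*(((363 + 246)*(206 - 244) + (9 - 26)) - 387) = -45*((609*(-38) - 17) - 387) = -45*((-23142 - 17) - 387) = -45*(-23159 - 387) = -45*(-23546) = 1059570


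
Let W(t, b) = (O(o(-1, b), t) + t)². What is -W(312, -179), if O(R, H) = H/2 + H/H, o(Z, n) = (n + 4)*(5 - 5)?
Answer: -219961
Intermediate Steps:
o(Z, n) = 0 (o(Z, n) = (4 + n)*0 = 0)
O(R, H) = 1 + H/2 (O(R, H) = H*(½) + 1 = H/2 + 1 = 1 + H/2)
W(t, b) = (1 + 3*t/2)² (W(t, b) = ((1 + t/2) + t)² = (1 + 3*t/2)²)
-W(312, -179) = -(2 + 3*312)²/4 = -(2 + 936)²/4 = -938²/4 = -879844/4 = -1*219961 = -219961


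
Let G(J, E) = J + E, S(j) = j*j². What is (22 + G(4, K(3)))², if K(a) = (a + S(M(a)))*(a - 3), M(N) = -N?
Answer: 676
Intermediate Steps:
S(j) = j³
K(a) = (-3 + a)*(a - a³) (K(a) = (a + (-a)³)*(a - 3) = (a - a³)*(-3 + a) = (-3 + a)*(a - a³))
G(J, E) = E + J
(22 + G(4, K(3)))² = (22 + (3*(-3 + 3 - 1*3³ + 3*3²) + 4))² = (22 + (3*(-3 + 3 - 1*27 + 3*9) + 4))² = (22 + (3*(-3 + 3 - 27 + 27) + 4))² = (22 + (3*0 + 4))² = (22 + (0 + 4))² = (22 + 4)² = 26² = 676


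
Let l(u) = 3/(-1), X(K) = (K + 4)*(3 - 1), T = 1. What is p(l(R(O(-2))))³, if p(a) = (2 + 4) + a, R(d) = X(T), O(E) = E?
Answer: 27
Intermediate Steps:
X(K) = 8 + 2*K (X(K) = (4 + K)*2 = 8 + 2*K)
R(d) = 10 (R(d) = 8 + 2*1 = 8 + 2 = 10)
l(u) = -3 (l(u) = 3*(-1) = -3)
p(a) = 6 + a
p(l(R(O(-2))))³ = (6 - 3)³ = 3³ = 27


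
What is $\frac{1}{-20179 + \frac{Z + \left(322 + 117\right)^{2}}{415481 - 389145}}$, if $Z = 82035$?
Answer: $- \frac{6584}{132789847} \approx -4.9582 \cdot 10^{-5}$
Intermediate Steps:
$\frac{1}{-20179 + \frac{Z + \left(322 + 117\right)^{2}}{415481 - 389145}} = \frac{1}{-20179 + \frac{82035 + \left(322 + 117\right)^{2}}{415481 - 389145}} = \frac{1}{-20179 + \frac{82035 + 439^{2}}{26336}} = \frac{1}{-20179 + \left(82035 + 192721\right) \frac{1}{26336}} = \frac{1}{-20179 + 274756 \cdot \frac{1}{26336}} = \frac{1}{-20179 + \frac{68689}{6584}} = \frac{1}{- \frac{132789847}{6584}} = - \frac{6584}{132789847}$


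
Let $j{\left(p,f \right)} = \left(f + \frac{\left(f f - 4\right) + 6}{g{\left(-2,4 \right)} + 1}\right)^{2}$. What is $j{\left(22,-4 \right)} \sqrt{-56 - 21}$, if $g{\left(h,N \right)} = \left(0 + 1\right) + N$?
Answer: $i \sqrt{77} \approx 8.775 i$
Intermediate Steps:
$g{\left(h,N \right)} = 1 + N$
$j{\left(p,f \right)} = \left(\frac{1}{3} + f + \frac{f^{2}}{6}\right)^{2}$ ($j{\left(p,f \right)} = \left(f + \frac{\left(f f - 4\right) + 6}{\left(1 + 4\right) + 1}\right)^{2} = \left(f + \frac{\left(f^{2} - 4\right) + 6}{5 + 1}\right)^{2} = \left(f + \frac{\left(-4 + f^{2}\right) + 6}{6}\right)^{2} = \left(f + \left(2 + f^{2}\right) \frac{1}{6}\right)^{2} = \left(f + \left(\frac{1}{3} + \frac{f^{2}}{6}\right)\right)^{2} = \left(\frac{1}{3} + f + \frac{f^{2}}{6}\right)^{2}$)
$j{\left(22,-4 \right)} \sqrt{-56 - 21} = \frac{\left(2 + \left(-4\right)^{2} + 6 \left(-4\right)\right)^{2}}{36} \sqrt{-56 - 21} = \frac{\left(2 + 16 - 24\right)^{2}}{36} \sqrt{-77} = \frac{\left(-6\right)^{2}}{36} i \sqrt{77} = \frac{1}{36} \cdot 36 i \sqrt{77} = 1 i \sqrt{77} = i \sqrt{77}$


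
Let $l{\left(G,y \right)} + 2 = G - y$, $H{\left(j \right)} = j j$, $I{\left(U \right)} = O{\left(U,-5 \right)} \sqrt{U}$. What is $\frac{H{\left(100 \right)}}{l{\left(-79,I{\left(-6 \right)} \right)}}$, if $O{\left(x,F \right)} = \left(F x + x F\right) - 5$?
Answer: $- \frac{270000}{8237} + \frac{550000 i \sqrt{6}}{24711} \approx -32.779 + 54.519 i$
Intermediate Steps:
$O{\left(x,F \right)} = -5 + 2 F x$ ($O{\left(x,F \right)} = \left(F x + F x\right) - 5 = 2 F x - 5 = -5 + 2 F x$)
$I{\left(U \right)} = \sqrt{U} \left(-5 - 10 U\right)$ ($I{\left(U \right)} = \left(-5 + 2 \left(-5\right) U\right) \sqrt{U} = \left(-5 - 10 U\right) \sqrt{U} = \sqrt{U} \left(-5 - 10 U\right)$)
$H{\left(j \right)} = j^{2}$
$l{\left(G,y \right)} = -2 + G - y$ ($l{\left(G,y \right)} = -2 + \left(G - y\right) = -2 + G - y$)
$\frac{H{\left(100 \right)}}{l{\left(-79,I{\left(-6 \right)} \right)}} = \frac{100^{2}}{-2 - 79 - \sqrt{-6} \left(-5 - -60\right)} = \frac{10000}{-2 - 79 - i \sqrt{6} \left(-5 + 60\right)} = \frac{10000}{-2 - 79 - i \sqrt{6} \cdot 55} = \frac{10000}{-2 - 79 - 55 i \sqrt{6}} = \frac{10000}{-81 - 55 i \sqrt{6}}$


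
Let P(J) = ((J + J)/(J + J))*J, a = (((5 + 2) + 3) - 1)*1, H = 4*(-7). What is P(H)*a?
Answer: -252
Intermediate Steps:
H = -28
a = 9 (a = ((7 + 3) - 1)*1 = (10 - 1)*1 = 9*1 = 9)
P(J) = J (P(J) = ((2*J)/((2*J)))*J = ((2*J)*(1/(2*J)))*J = 1*J = J)
P(H)*a = -28*9 = -252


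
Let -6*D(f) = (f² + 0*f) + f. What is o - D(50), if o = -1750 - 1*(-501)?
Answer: -824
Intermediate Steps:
D(f) = -f/6 - f²/6 (D(f) = -((f² + 0*f) + f)/6 = -((f² + 0) + f)/6 = -(f² + f)/6 = -(f + f²)/6 = -f/6 - f²/6)
o = -1249 (o = -1750 + 501 = -1249)
o - D(50) = -1249 - (-1)*50*(1 + 50)/6 = -1249 - (-1)*50*51/6 = -1249 - 1*(-425) = -1249 + 425 = -824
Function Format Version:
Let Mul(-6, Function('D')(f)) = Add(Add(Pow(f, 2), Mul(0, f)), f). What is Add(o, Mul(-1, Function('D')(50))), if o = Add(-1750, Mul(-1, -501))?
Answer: -824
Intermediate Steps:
Function('D')(f) = Add(Mul(Rational(-1, 6), f), Mul(Rational(-1, 6), Pow(f, 2))) (Function('D')(f) = Mul(Rational(-1, 6), Add(Add(Pow(f, 2), Mul(0, f)), f)) = Mul(Rational(-1, 6), Add(Add(Pow(f, 2), 0), f)) = Mul(Rational(-1, 6), Add(Pow(f, 2), f)) = Mul(Rational(-1, 6), Add(f, Pow(f, 2))) = Add(Mul(Rational(-1, 6), f), Mul(Rational(-1, 6), Pow(f, 2))))
o = -1249 (o = Add(-1750, 501) = -1249)
Add(o, Mul(-1, Function('D')(50))) = Add(-1249, Mul(-1, Mul(Rational(-1, 6), 50, Add(1, 50)))) = Add(-1249, Mul(-1, Mul(Rational(-1, 6), 50, 51))) = Add(-1249, Mul(-1, -425)) = Add(-1249, 425) = -824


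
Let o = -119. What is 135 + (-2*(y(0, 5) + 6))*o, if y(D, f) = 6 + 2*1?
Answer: 3467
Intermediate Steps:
y(D, f) = 8 (y(D, f) = 6 + 2 = 8)
135 + (-2*(y(0, 5) + 6))*o = 135 - 2*(8 + 6)*(-119) = 135 - 2*14*(-119) = 135 - 28*(-119) = 135 + 3332 = 3467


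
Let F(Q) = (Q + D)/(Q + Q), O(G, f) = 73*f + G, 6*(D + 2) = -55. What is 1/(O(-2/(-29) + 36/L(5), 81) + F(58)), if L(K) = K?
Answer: 3480/20603941 ≈ 0.00016890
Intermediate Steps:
D = -67/6 (D = -2 + (⅙)*(-55) = -2 - 55/6 = -67/6 ≈ -11.167)
O(G, f) = G + 73*f
F(Q) = (-67/6 + Q)/(2*Q) (F(Q) = (Q - 67/6)/(Q + Q) = (-67/6 + Q)/((2*Q)) = (-67/6 + Q)*(1/(2*Q)) = (-67/6 + Q)/(2*Q))
1/(O(-2/(-29) + 36/L(5), 81) + F(58)) = 1/(((-2/(-29) + 36/5) + 73*81) + (1/12)*(-67 + 6*58)/58) = 1/(((-2*(-1/29) + 36*(⅕)) + 5913) + (1/12)*(1/58)*(-67 + 348)) = 1/(((2/29 + 36/5) + 5913) + (1/12)*(1/58)*281) = 1/((1054/145 + 5913) + 281/696) = 1/(858439/145 + 281/696) = 1/(20603941/3480) = 3480/20603941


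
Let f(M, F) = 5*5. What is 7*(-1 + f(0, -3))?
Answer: 168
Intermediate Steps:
f(M, F) = 25
7*(-1 + f(0, -3)) = 7*(-1 + 25) = 7*24 = 168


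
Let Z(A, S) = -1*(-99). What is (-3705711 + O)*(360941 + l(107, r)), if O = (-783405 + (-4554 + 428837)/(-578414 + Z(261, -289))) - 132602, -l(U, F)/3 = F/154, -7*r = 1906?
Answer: -519995198395018778274/311711785 ≈ -1.6682e+12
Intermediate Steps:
r = -1906/7 (r = -⅐*1906 = -1906/7 ≈ -272.29)
Z(A, S) = 99
l(U, F) = -3*F/154
O = -529741012488/578315 (O = (-783405 + (-4554 + 428837)/(-578414 + 99)) - 132602 = (-783405 + 424283/(-578315)) - 132602 = (-783405 + 424283*(-1/578315)) - 132602 = (-783405 - 424283/578315) - 132602 = -453055286858/578315 - 132602 = -529741012488/578315 ≈ -9.1601e+5)
(-3705711 + O)*(360941 + l(107, r)) = (-3705711 - 529741012488/578315)*(360941 - 3/154*(-1906/7)) = -2672809269453*(360941 + 2859/539)/578315 = -2672809269453/578315*194550058/539 = -519995198395018778274/311711785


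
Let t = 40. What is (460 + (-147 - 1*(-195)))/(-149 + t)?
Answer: -508/109 ≈ -4.6606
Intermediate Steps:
(460 + (-147 - 1*(-195)))/(-149 + t) = (460 + (-147 - 1*(-195)))/(-149 + 40) = (460 + (-147 + 195))/(-109) = (460 + 48)*(-1/109) = 508*(-1/109) = -508/109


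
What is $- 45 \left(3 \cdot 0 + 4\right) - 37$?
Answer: $-217$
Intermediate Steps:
$- 45 \left(3 \cdot 0 + 4\right) - 37 = - 45 \left(0 + 4\right) - 37 = \left(-45\right) 4 - 37 = -180 - 37 = -217$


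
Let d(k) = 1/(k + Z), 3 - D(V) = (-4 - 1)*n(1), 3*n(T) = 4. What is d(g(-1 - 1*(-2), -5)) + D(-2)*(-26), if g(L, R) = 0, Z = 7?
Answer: -5275/21 ≈ -251.19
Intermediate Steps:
n(T) = 4/3 (n(T) = (⅓)*4 = 4/3)
D(V) = 29/3 (D(V) = 3 - (-4 - 1)*4/3 = 3 - (-5)*4/3 = 3 - 1*(-20/3) = 3 + 20/3 = 29/3)
d(k) = 1/(7 + k) (d(k) = 1/(k + 7) = 1/(7 + k))
d(g(-1 - 1*(-2), -5)) + D(-2)*(-26) = 1/(7 + 0) + (29/3)*(-26) = 1/7 - 754/3 = ⅐ - 754/3 = -5275/21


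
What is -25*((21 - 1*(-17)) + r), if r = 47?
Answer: -2125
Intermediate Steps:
-25*((21 - 1*(-17)) + r) = -25*((21 - 1*(-17)) + 47) = -25*((21 + 17) + 47) = -25*(38 + 47) = -25*85 = -2125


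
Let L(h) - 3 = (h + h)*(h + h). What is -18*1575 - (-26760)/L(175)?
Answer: -3472933290/122503 ≈ -28350.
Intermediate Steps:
L(h) = 3 + 4*h² (L(h) = 3 + (h + h)*(h + h) = 3 + (2*h)*(2*h) = 3 + 4*h²)
-18*1575 - (-26760)/L(175) = -18*1575 - (-26760)/(3 + 4*175²) = -28350 - (-26760)/(3 + 4*30625) = -28350 - (-26760)/(3 + 122500) = -28350 - (-26760)/122503 = -28350 - 1*(-26760/122503) = -28350 + 26760/122503 = -3472933290/122503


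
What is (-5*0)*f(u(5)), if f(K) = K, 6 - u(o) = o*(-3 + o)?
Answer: 0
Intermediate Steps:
u(o) = 6 - o*(-3 + o)
(-5*0)*f(u(5)) = (-5*0)*(6 - 1*5**2 + 3*5) = 0*(6 - 1*25 + 15) = 0*(6 - 25 + 15) = 0*(-4) = 0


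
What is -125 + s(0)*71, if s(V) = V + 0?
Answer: -125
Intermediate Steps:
s(V) = V
-125 + s(0)*71 = -125 + 0*71 = -125 + 0 = -125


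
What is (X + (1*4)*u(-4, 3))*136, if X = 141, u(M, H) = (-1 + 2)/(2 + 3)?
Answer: 96424/5 ≈ 19285.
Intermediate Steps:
u(M, H) = 1/5
(X + (1*4)*u(-4, 3))*136 = (141 + (1*4)*(1/5))*136 = (141 + 4*(1/5))*136 = (141 + 4/5)*136 = (709/5)*136 = 96424/5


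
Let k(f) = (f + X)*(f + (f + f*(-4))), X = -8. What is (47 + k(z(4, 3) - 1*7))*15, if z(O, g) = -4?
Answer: -5565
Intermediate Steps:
k(f) = -2*f*(-8 + f) (k(f) = (f - 8)*(f + (f + f*(-4))) = (-8 + f)*(f + (f - 4*f)) = (-8 + f)*(f - 3*f) = (-8 + f)*(-2*f) = -2*f*(-8 + f))
(47 + k(z(4, 3) - 1*7))*15 = (47 + 2*(-4 - 1*7)*(8 - (-4 - 1*7)))*15 = (47 + 2*(-4 - 7)*(8 - (-4 - 7)))*15 = (47 + 2*(-11)*(8 - 1*(-11)))*15 = (47 + 2*(-11)*(8 + 11))*15 = (47 + 2*(-11)*19)*15 = (47 - 418)*15 = -371*15 = -5565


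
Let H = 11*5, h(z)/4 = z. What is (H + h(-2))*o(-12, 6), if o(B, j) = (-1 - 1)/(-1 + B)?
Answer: 94/13 ≈ 7.2308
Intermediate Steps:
h(z) = 4*z
H = 55
o(B, j) = -2/(-1 + B)
(H + h(-2))*o(-12, 6) = (55 + 4*(-2))*(-2/(-1 - 12)) = (55 - 8)*(-2/(-13)) = 47*(-2*(-1/13)) = 47*(2/13) = 94/13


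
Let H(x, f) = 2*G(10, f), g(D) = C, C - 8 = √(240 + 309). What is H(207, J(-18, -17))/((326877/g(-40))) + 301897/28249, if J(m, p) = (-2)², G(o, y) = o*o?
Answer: 98728384069/9233948373 + 200*√61/108959 ≈ 10.706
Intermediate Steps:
G(o, y) = o²
C = 8 + 3*√61 (C = 8 + √(240 + 309) = 8 + √549 = 8 + 3*√61 ≈ 31.431)
J(m, p) = 4
g(D) = 8 + 3*√61
H(x, f) = 200 (H(x, f) = 2*10² = 2*100 = 200)
H(207, J(-18, -17))/((326877/g(-40))) + 301897/28249 = 200/((326877/(8 + 3*√61))) + 301897/28249 = 200*(8/326877 + √61/108959) + 301897*(1/28249) = (1600/326877 + 200*√61/108959) + 301897/28249 = 98728384069/9233948373 + 200*√61/108959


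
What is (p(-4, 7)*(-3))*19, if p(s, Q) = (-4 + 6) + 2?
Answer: -228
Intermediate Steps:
p(s, Q) = 4 (p(s, Q) = 2 + 2 = 4)
(p(-4, 7)*(-3))*19 = (4*(-3))*19 = -12*19 = -228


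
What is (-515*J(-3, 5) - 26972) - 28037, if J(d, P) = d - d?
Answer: -55009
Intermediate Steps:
J(d, P) = 0
(-515*J(-3, 5) - 26972) - 28037 = (-515*0 - 26972) - 28037 = (0 - 26972) - 28037 = -26972 - 28037 = -55009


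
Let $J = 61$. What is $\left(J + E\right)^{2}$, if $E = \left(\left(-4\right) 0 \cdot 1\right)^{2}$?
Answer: $3721$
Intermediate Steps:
$E = 0$ ($E = \left(0 \cdot 1\right)^{2} = 0^{2} = 0$)
$\left(J + E\right)^{2} = \left(61 + 0\right)^{2} = 61^{2} = 3721$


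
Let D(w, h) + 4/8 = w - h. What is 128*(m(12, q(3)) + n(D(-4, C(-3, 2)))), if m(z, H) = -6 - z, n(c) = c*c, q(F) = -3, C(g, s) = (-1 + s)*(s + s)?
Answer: 6944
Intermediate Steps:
C(g, s) = 2*s*(-1 + s) (C(g, s) = (-1 + s)*(2*s) = 2*s*(-1 + s))
D(w, h) = -½ + w - h (D(w, h) = -½ + (w - h) = -½ + w - h)
n(c) = c²
128*(m(12, q(3)) + n(D(-4, C(-3, 2)))) = 128*((-6 - 1*12) + (-½ - 4 - 2*2*(-1 + 2))²) = 128*((-6 - 12) + (-½ - 4 - 2*2)²) = 128*(-18 + (-½ - 4 - 1*4)²) = 128*(-18 + (-½ - 4 - 4)²) = 128*(-18 + (-17/2)²) = 128*(-18 + 289/4) = 128*(217/4) = 6944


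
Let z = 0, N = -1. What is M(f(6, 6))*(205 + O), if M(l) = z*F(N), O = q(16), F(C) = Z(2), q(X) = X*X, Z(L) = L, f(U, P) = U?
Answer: 0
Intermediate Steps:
q(X) = X²
F(C) = 2
O = 256 (O = 16² = 256)
M(l) = 0 (M(l) = 0*2 = 0)
M(f(6, 6))*(205 + O) = 0*(205 + 256) = 0*461 = 0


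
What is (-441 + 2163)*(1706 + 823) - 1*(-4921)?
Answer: 4359859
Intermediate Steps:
(-441 + 2163)*(1706 + 823) - 1*(-4921) = 1722*2529 + 4921 = 4354938 + 4921 = 4359859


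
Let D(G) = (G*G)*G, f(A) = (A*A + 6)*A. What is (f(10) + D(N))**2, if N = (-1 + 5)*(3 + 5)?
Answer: 1144333584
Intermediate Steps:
f(A) = A*(6 + A**2) (f(A) = (A**2 + 6)*A = (6 + A**2)*A = A*(6 + A**2))
N = 32 (N = 4*8 = 32)
D(G) = G**3 (D(G) = G**2*G = G**3)
(f(10) + D(N))**2 = (10*(6 + 10**2) + 32**3)**2 = (10*(6 + 100) + 32768)**2 = (10*106 + 32768)**2 = (1060 + 32768)**2 = 33828**2 = 1144333584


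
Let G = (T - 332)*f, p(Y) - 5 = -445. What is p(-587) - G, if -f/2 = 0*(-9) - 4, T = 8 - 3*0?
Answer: 2152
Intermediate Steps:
p(Y) = -440 (p(Y) = 5 - 445 = -440)
T = 8 (T = 8 + 0 = 8)
f = 8 (f = -2*(0*(-9) - 4) = -2*(0 - 4) = -2*(-4) = 8)
G = -2592 (G = (8 - 332)*8 = -324*8 = -2592)
p(-587) - G = -440 - 1*(-2592) = -440 + 2592 = 2152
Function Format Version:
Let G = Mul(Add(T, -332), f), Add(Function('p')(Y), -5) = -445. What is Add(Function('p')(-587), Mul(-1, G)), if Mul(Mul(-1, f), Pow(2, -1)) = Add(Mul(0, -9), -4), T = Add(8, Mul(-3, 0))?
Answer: 2152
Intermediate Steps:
Function('p')(Y) = -440 (Function('p')(Y) = Add(5, -445) = -440)
T = 8 (T = Add(8, 0) = 8)
f = 8 (f = Mul(-2, Add(Mul(0, -9), -4)) = Mul(-2, Add(0, -4)) = Mul(-2, -4) = 8)
G = -2592 (G = Mul(Add(8, -332), 8) = Mul(-324, 8) = -2592)
Add(Function('p')(-587), Mul(-1, G)) = Add(-440, Mul(-1, -2592)) = Add(-440, 2592) = 2152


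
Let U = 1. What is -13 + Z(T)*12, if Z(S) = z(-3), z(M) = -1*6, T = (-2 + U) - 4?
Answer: -85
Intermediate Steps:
T = -5 (T = (-2 + 1) - 4 = -1 - 4 = -5)
z(M) = -6
Z(S) = -6
-13 + Z(T)*12 = -13 - 6*12 = -13 - 72 = -85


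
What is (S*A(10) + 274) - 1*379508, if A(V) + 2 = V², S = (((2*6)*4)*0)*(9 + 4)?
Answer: -379234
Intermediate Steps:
S = 0 (S = ((12*4)*0)*13 = (48*0)*13 = 0*13 = 0)
A(V) = -2 + V²
(S*A(10) + 274) - 1*379508 = (0*(-2 + 10²) + 274) - 1*379508 = (0*(-2 + 100) + 274) - 379508 = (0*98 + 274) - 379508 = (0 + 274) - 379508 = 274 - 379508 = -379234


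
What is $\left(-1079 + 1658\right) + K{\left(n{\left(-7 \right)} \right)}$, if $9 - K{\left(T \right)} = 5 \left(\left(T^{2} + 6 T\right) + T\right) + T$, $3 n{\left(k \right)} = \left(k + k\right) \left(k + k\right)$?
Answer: $- \frac{207956}{9} \approx -23106.0$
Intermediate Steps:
$n{\left(k \right)} = \frac{4 k^{2}}{3}$ ($n{\left(k \right)} = \frac{\left(k + k\right) \left(k + k\right)}{3} = \frac{2 k 2 k}{3} = \frac{4 k^{2}}{3}$)
$K{\left(T \right)} = 9 - 36 T - 5 T^{2}$ ($K{\left(T \right)} = 9 - \left(5 \left(\left(T^{2} + 6 T\right) + T\right) + T\right) = 9 - \left(5 \left(T^{2} + 7 T\right) + T\right) = 9 - \left(\left(5 T^{2} + 35 T\right) + T\right) = 9 - \left(5 T^{2} + 36 T\right) = 9 - 36 T - 5 T^{2}$)
$\left(-1079 + 1658\right) + K{\left(n{\left(-7 \right)} \right)} = \left(-1079 + 1658\right) - \left(-9 + \frac{192080}{9} + 36 \cdot \frac{4}{3} \left(-7\right)^{2}\right) = 579 - \left(-9 + \frac{192080}{9} + 36 \cdot \frac{4}{3} \cdot 49\right) = 579 - \left(2343 + \frac{192080}{9}\right) = 579 - \frac{213167}{9} = - \frac{207956}{9}$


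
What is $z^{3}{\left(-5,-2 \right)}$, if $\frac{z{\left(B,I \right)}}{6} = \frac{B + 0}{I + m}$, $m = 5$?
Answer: $-1000$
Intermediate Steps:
$z{\left(B,I \right)} = \frac{6 B}{5 + I}$ ($z{\left(B,I \right)} = 6 \frac{B + 0}{I + 5} = 6 \frac{B}{5 + I} = \frac{6 B}{5 + I}$)
$z^{3}{\left(-5,-2 \right)} = \left(6 \left(-5\right) \frac{1}{5 - 2}\right)^{3} = \left(6 \left(-5\right) \frac{1}{3}\right)^{3} = \left(-10\right)^{3} = -1000$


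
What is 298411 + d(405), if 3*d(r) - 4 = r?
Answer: 895642/3 ≈ 2.9855e+5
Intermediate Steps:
d(r) = 4/3 + r/3
298411 + d(405) = 298411 + (4/3 + (⅓)*405) = 298411 + (4/3 + 135) = 298411 + 409/3 = 895642/3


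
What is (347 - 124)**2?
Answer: 49729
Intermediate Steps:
(347 - 124)**2 = 223**2 = 49729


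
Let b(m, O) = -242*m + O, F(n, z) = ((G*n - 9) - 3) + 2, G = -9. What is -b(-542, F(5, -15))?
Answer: -131109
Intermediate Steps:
F(n, z) = -10 - 9*n (F(n, z) = ((-9*n - 9) - 3) + 2 = ((-9 - 9*n) - 3) + 2 = (-12 - 9*n) + 2 = -10 - 9*n)
b(m, O) = O - 242*m
-b(-542, F(5, -15)) = -((-10 - 9*5) - 242*(-542)) = -((-10 - 45) + 131164) = -(-55 + 131164) = -1*131109 = -131109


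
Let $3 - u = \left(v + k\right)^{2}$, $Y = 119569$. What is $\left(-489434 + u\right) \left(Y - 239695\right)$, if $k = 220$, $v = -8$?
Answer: $64192331250$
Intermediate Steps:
$u = -44941$ ($u = 3 - \left(-8 + 220\right)^{2} = 3 - 212^{2} = 3 - 44944 = -44941$)
$\left(-489434 + u\right) \left(Y - 239695\right) = \left(-489434 - 44941\right) \left(119569 - 239695\right) = \left(-534375\right) \left(-120126\right) = 64192331250$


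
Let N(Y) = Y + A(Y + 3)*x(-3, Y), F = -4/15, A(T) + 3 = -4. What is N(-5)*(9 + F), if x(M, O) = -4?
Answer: 3013/15 ≈ 200.87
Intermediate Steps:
A(T) = -7 (A(T) = -3 - 4 = -7)
F = -4/15 (F = -4*1/15 = -4/15 ≈ -0.26667)
N(Y) = 28 + Y (N(Y) = Y - 7*(-4) = Y + 28 = 28 + Y)
N(-5)*(9 + F) = (28 - 5)*(9 - 4/15) = 23*(131/15) = 3013/15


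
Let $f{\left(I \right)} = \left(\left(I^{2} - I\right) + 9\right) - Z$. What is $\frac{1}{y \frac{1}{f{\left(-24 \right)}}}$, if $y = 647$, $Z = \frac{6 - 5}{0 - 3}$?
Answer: $\frac{1828}{1941} \approx 0.94178$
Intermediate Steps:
$Z = - \frac{1}{3}$ ($Z = 1 \frac{1}{-3} = 1 \left(- \frac{1}{3}\right) = - \frac{1}{3} \approx -0.33333$)
$f{\left(I \right)} = \frac{28}{3} + I^{2} - I$ ($f{\left(I \right)} = \left(\left(I^{2} - I\right) + 9\right) - - \frac{1}{3} = \left(9 + I^{2} - I\right) + \frac{1}{3} = \frac{28}{3} + I^{2} - I$)
$\frac{1}{y \frac{1}{f{\left(-24 \right)}}} = \frac{1}{647 \frac{1}{\frac{28}{3} + \left(-24\right)^{2} - -24}} = \frac{1}{647 \frac{1}{\frac{28}{3} + 576 + 24}} = \frac{1}{647 \frac{1}{\frac{1828}{3}}} = \frac{1}{647 \cdot \frac{3}{1828}} = \frac{1}{\frac{1941}{1828}} = \frac{1828}{1941}$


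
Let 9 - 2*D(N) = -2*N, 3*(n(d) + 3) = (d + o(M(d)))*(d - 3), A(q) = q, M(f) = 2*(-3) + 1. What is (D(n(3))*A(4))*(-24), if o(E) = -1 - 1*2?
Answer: -144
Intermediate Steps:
M(f) = -5 (M(f) = -6 + 1 = -5)
o(E) = -3 (o(E) = -1 - 2 = -3)
n(d) = -3 + (-3 + d)²/3 (n(d) = -3 + ((d - 3)*(d - 3))/3 = -3 + ((-3 + d)*(-3 + d))/3 = -3 + (-3 + d)²/3)
D(N) = 9/2 + N (D(N) = 9/2 - (-1)*N = 9/2 + N)
(D(n(3))*A(4))*(-24) = ((9/2 + (⅓)*3*(-6 + 3))*4)*(-24) = ((9/2 + (⅓)*3*(-3))*4)*(-24) = ((9/2 - 3)*4)*(-24) = ((3/2)*4)*(-24) = 6*(-24) = -144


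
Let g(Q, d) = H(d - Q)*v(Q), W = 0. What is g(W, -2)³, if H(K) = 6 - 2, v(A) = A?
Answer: 0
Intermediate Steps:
H(K) = 4
g(Q, d) = 4*Q
g(W, -2)³ = (4*0)³ = 0³ = 0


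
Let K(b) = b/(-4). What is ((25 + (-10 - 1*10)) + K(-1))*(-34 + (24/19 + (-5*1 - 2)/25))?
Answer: -329343/1900 ≈ -173.34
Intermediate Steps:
K(b) = -b/4 (K(b) = b*(-¼) = -b/4)
((25 + (-10 - 1*10)) + K(-1))*(-34 + (24/19 + (-5*1 - 2)/25)) = ((25 + (-10 - 1*10)) - ¼*(-1))*(-34 + (24/19 + (-5*1 - 2)/25)) = ((25 + (-10 - 10)) + ¼)*(-34 + (24*(1/19) + (-5 - 2)*(1/25))) = ((25 - 20) + ¼)*(-34 + (24/19 - 7*1/25)) = (5 + ¼)*(-34 + (24/19 - 7/25)) = 21*(-34 + 467/475)/4 = (21/4)*(-15683/475) = -329343/1900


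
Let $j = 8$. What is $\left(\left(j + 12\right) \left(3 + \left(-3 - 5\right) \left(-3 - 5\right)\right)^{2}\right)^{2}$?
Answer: $8060448400$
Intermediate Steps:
$\left(\left(j + 12\right) \left(3 + \left(-3 - 5\right) \left(-3 - 5\right)\right)^{2}\right)^{2} = \left(\left(8 + 12\right) \left(3 + \left(-3 - 5\right) \left(-3 - 5\right)\right)^{2}\right)^{2} = \left(20 \left(3 - -64\right)^{2}\right)^{2} = \left(20 \left(3 + 64\right)^{2}\right)^{2} = \left(20 \cdot 67^{2}\right)^{2} = \left(20 \cdot 4489\right)^{2} = 89780^{2} = 8060448400$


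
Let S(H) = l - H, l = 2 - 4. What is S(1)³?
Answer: -27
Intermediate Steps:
l = -2
S(H) = -2 - H
S(1)³ = (-2 - 1*1)³ = (-2 - 1)³ = (-3)³ = -27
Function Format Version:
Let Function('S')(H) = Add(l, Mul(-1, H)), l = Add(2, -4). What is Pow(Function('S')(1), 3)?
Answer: -27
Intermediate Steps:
l = -2
Function('S')(H) = Add(-2, Mul(-1, H))
Pow(Function('S')(1), 3) = Pow(Add(-2, Mul(-1, 1)), 3) = Pow(Add(-2, -1), 3) = Pow(-3, 3) = -27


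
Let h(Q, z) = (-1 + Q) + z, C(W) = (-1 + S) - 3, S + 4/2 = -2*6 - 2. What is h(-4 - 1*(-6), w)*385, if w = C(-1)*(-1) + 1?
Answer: 8470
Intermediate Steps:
S = -16 (S = -2 + (-2*6 - 2) = -2 + (-12 - 2) = -2 - 14 = -16)
C(W) = -20 (C(W) = (-1 - 16) - 3 = -17 - 3 = -20)
w = 21 (w = -20*(-1) + 1 = 20 + 1 = 21)
h(Q, z) = -1 + Q + z
h(-4 - 1*(-6), w)*385 = (-1 + (-4 - 1*(-6)) + 21)*385 = (-1 + (-4 + 6) + 21)*385 = (-1 + 2 + 21)*385 = 22*385 = 8470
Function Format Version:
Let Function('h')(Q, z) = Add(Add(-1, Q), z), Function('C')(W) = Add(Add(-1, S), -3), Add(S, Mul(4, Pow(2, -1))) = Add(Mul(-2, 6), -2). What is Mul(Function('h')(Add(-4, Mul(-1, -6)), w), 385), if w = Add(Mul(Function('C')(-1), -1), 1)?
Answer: 8470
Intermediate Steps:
S = -16 (S = Add(-2, Add(Mul(-2, 6), -2)) = Add(-2, Add(-12, -2)) = Add(-2, -14) = -16)
Function('C')(W) = -20 (Function('C')(W) = Add(Add(-1, -16), -3) = Add(-17, -3) = -20)
w = 21 (w = Add(Mul(-20, -1), 1) = Add(20, 1) = 21)
Function('h')(Q, z) = Add(-1, Q, z)
Mul(Function('h')(Add(-4, Mul(-1, -6)), w), 385) = Mul(Add(-1, Add(-4, Mul(-1, -6)), 21), 385) = Mul(Add(-1, Add(-4, 6), 21), 385) = Mul(Add(-1, 2, 21), 385) = Mul(22, 385) = 8470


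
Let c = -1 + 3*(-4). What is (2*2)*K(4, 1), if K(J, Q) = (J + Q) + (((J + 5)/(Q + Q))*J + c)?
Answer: 40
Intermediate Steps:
c = -13 (c = -1 - 12 = -13)
K(J, Q) = -13 + J + Q + J*(5 + J)/(2*Q) (K(J, Q) = (J + Q) + (((J + 5)/(Q + Q))*J - 13) = (J + Q) + (((5 + J)/((2*Q)))*J - 13) = (J + Q) + (((5 + J)*(1/(2*Q)))*J - 13) = (J + Q) + (((5 + J)/(2*Q))*J - 13) = (J + Q) + (J*(5 + J)/(2*Q) - 13) = (J + Q) + (-13 + J*(5 + J)/(2*Q)) = -13 + J + Q + J*(5 + J)/(2*Q))
(2*2)*K(4, 1) = (2*2)*((1/2)*(4**2 + 5*4 + 2*1*(-13 + 4 + 1))/1) = 4*((1/2)*1*(16 + 20 + 2*1*(-8))) = 4*((1/2)*1*(16 + 20 - 16)) = 4*((1/2)*1*20) = 4*10 = 40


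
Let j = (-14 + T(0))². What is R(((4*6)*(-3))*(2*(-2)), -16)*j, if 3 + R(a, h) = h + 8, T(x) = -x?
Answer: -2156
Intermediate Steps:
R(a, h) = 5 + h (R(a, h) = -3 + (h + 8) = -3 + (8 + h) = 5 + h)
j = 196 (j = (-14 - 1*0)² = (-14 + 0)² = (-14)² = 196)
R(((4*6)*(-3))*(2*(-2)), -16)*j = (5 - 16)*196 = -11*196 = -2156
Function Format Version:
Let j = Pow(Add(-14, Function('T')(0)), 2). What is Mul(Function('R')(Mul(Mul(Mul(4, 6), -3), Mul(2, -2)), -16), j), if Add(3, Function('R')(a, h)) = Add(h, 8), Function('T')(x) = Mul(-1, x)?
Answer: -2156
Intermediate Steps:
Function('R')(a, h) = Add(5, h) (Function('R')(a, h) = Add(-3, Add(h, 8)) = Add(-3, Add(8, h)) = Add(5, h))
j = 196 (j = Pow(Add(-14, Mul(-1, 0)), 2) = Pow(Add(-14, 0), 2) = Pow(-14, 2) = 196)
Mul(Function('R')(Mul(Mul(Mul(4, 6), -3), Mul(2, -2)), -16), j) = Mul(Add(5, -16), 196) = Mul(-11, 196) = -2156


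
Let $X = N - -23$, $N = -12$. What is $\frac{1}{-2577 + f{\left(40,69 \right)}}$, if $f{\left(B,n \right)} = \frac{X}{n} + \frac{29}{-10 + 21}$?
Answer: $- \frac{759}{1953821} \approx -0.00038847$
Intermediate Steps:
$X = 11$ ($X = -12 - -23 = -12 + 23 = 11$)
$f{\left(B,n \right)} = \frac{29}{11} + \frac{11}{n}$ ($f{\left(B,n \right)} = \frac{11}{n} + \frac{29}{-10 + 21} = \frac{11}{n} + \frac{29}{11} = \frac{29}{11} + \frac{11}{n}$)
$\frac{1}{-2577 + f{\left(40,69 \right)}} = \frac{1}{-2577 + \left(\frac{29}{11} + \frac{11}{69}\right)} = \frac{1}{-2577 + \frac{2122}{759}} = \frac{1}{- \frac{1953821}{759}} = - \frac{759}{1953821}$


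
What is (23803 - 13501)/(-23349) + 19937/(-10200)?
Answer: -190196471/79386600 ≈ -2.3958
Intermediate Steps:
(23803 - 13501)/(-23349) + 19937/(-10200) = 10302*(-1/23349) + 19937*(-1/10200) = -3434/7783 - 19937/10200 = -190196471/79386600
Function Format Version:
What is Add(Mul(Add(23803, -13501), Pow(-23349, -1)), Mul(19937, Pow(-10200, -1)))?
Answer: Rational(-190196471, 79386600) ≈ -2.3958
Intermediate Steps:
Add(Mul(Add(23803, -13501), Pow(-23349, -1)), Mul(19937, Pow(-10200, -1))) = Add(Mul(10302, Rational(-1, 23349)), Mul(19937, Rational(-1, 10200))) = Add(Rational(-3434, 7783), Rational(-19937, 10200)) = Rational(-190196471, 79386600)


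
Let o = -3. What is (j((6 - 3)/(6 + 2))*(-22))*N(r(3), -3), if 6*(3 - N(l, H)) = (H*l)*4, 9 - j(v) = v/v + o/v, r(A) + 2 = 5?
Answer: -3168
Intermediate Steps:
r(A) = 3 (r(A) = -2 + 5 = 3)
j(v) = 8 + 3/v (j(v) = 9 - (v/v - 3/v) = 9 - (1 - 3/v) = 9 + (-1 + 3/v) = 8 + 3/v)
N(l, H) = 3 - 2*H*l/3 (N(l, H) = 3 - H*l*4/6 = 3 - 2*H*l/3)
(j((6 - 3)/(6 + 2))*(-22))*N(r(3), -3) = ((8 + 3/(((6 - 3)/(6 + 2))))*(-22))*(3 - 2/3*(-3)*3) = ((8 + 3/((3/8)))*(-22))*(3 + 6) = ((8 + 3/((3*(1/8))))*(-22))*9 = ((8 + 3/(3/8))*(-22))*9 = ((8 + 3*(8/3))*(-22))*9 = ((8 + 8)*(-22))*9 = (16*(-22))*9 = -352*9 = -3168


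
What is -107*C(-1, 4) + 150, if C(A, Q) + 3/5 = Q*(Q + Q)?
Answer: -16049/5 ≈ -3209.8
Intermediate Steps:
C(A, Q) = -⅗ + 2*Q² (C(A, Q) = -⅗ + Q*(Q + Q) = -⅗ + Q*(2*Q) = -⅗ + 2*Q²)
-107*C(-1, 4) + 150 = -107*(-⅗ + 2*4²) + 150 = -107*(-⅗ + 2*16) + 150 = -107*(-⅗ + 32) + 150 = -107*157/5 + 150 = -16799/5 + 150 = -16049/5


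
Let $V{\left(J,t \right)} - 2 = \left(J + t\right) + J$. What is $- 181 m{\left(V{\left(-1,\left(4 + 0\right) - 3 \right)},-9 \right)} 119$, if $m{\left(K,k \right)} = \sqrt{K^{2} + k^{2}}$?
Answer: $- 21539 \sqrt{82} \approx -1.9504 \cdot 10^{5}$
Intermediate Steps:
$V{\left(J,t \right)} = 2 + t + 2 J$ ($V{\left(J,t \right)} = 2 + \left(\left(J + t\right) + J\right) = 2 + \left(t + 2 J\right) = 2 + t + 2 J$)
$- 181 m{\left(V{\left(-1,\left(4 + 0\right) - 3 \right)},-9 \right)} 119 = - 181 \sqrt{\left(2 + \left(\left(4 + 0\right) - 3\right) + 2 \left(-1\right)\right)^{2} + \left(-9\right)^{2}} \cdot 119 = - 181 \sqrt{\left(2 + \left(4 - 3\right) - 2\right)^{2} + 81} \cdot 119 = - 181 \sqrt{\left(2 + 1 - 2\right)^{2} + 81} \cdot 119 = - 181 \sqrt{1^{2} + 81} \cdot 119 = - 181 \sqrt{1 + 81} \cdot 119 = - 181 \sqrt{82} \cdot 119 = - 21539 \sqrt{82}$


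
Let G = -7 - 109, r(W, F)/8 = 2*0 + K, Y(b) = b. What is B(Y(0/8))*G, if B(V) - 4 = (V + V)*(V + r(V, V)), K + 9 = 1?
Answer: -464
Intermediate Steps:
K = -8 (K = -9 + 1 = -8)
r(W, F) = -64 (r(W, F) = 8*(2*0 - 8) = 8*(0 - 8) = 8*(-8) = -64)
B(V) = 4 + 2*V*(-64 + V) (B(V) = 4 + (V + V)*(V - 64) = 4 + (2*V)*(-64 + V) = 4 + 2*V*(-64 + V))
G = -116
B(Y(0/8))*G = (4 - 0/8 + 2*(0/8)²)*(-116) = (4 - 0/8 + 2*(0*(⅛))²)*(-116) = (4 - 128*0 + 2*0²)*(-116) = (4 + 0 + 2*0)*(-116) = (4 + 0 + 0)*(-116) = 4*(-116) = -464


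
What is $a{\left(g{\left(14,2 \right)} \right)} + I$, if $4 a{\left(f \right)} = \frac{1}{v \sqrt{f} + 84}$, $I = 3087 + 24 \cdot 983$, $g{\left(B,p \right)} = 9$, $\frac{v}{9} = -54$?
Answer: $\frac{146627783}{5496} \approx 26679.0$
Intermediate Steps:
$v = -486$ ($v = 9 \left(-54\right) = -486$)
$I = 26679$ ($I = 3087 + 23592 = 26679$)
$a{\left(f \right)} = \frac{1}{4 \left(84 - 486 \sqrt{f}\right)}$ ($a{\left(f \right)} = \frac{1}{4 \left(- 486 \sqrt{f} + 84\right)} = \frac{1}{4 \left(84 - 486 \sqrt{f}\right)}$)
$a{\left(g{\left(14,2 \right)} \right)} + I = - \frac{1}{-336 + 1944 \sqrt{9}} + 26679 = - \frac{1}{-336 + 1944 \cdot 3} + 26679 = - \frac{1}{-336 + 5832} + 26679 = - \frac{1}{5496} + 26679 = \frac{146627783}{5496}$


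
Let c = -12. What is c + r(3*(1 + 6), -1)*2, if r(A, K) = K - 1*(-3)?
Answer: -8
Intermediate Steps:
r(A, K) = 3 + K (r(A, K) = K + 3 = 3 + K)
c + r(3*(1 + 6), -1)*2 = -12 + (3 - 1)*2 = -12 + 2*2 = -12 + 4 = -8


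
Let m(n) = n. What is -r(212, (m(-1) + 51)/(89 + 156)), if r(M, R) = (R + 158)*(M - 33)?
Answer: -1387608/49 ≈ -28319.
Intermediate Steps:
r(M, R) = (-33 + M)*(158 + R) (r(M, R) = (158 + R)*(-33 + M) = (-33 + M)*(158 + R))
-r(212, (m(-1) + 51)/(89 + 156)) = -(-5214 - 33*(-1 + 51)/(89 + 156) + 158*212 + 212*((-1 + 51)/(89 + 156))) = -(-5214 - 1650/245 + 33496 + 212*(50/245)) = -(-5214 - 1650/245 + 33496 + 212*(50*(1/245))) = -(-5214 - 33*10/49 + 33496 + 212*(10/49)) = -(-5214 - 330/49 + 33496 + 2120/49) = -1*1387608/49 = -1387608/49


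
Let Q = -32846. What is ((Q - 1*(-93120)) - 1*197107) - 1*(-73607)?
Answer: -63226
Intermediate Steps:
((Q - 1*(-93120)) - 1*197107) - 1*(-73607) = ((-32846 - 1*(-93120)) - 1*197107) - 1*(-73607) = ((-32846 + 93120) - 197107) + 73607 = (60274 - 197107) + 73607 = -136833 + 73607 = -63226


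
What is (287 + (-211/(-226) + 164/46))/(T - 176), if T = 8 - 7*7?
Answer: -1515211/1127966 ≈ -1.3433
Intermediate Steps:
T = -41 (T = 8 - 49 = -41)
(287 + (-211/(-226) + 164/46))/(T - 176) = (287 + (-211/(-226) + 164/46))/(-41 - 176) = (287 + (-211*(-1/226) + 164*(1/46)))/(-217) = (287 + (211/226 + 82/23))*(-1/217) = (287 + 23385/5198)*(-1/217) = (1515211/5198)*(-1/217) = -1515211/1127966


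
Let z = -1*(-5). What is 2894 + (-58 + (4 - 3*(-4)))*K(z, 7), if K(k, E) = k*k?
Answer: 1844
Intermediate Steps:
z = 5
K(k, E) = k**2
2894 + (-58 + (4 - 3*(-4)))*K(z, 7) = 2894 + (-58 + (4 - 3*(-4)))*5**2 = 2894 + (-58 + (4 + 12))*25 = 2894 + (-58 + 16)*25 = 2894 - 42*25 = 2894 - 1050 = 1844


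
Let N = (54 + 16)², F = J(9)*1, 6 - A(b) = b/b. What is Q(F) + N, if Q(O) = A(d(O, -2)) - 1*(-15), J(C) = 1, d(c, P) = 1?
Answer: 4920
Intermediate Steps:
A(b) = 5 (A(b) = 6 - b/b = 6 - 1*1 = 6 - 1 = 5)
F = 1 (F = 1*1 = 1)
Q(O) = 20 (Q(O) = 5 - 1*(-15) = 5 + 15 = 20)
N = 4900 (N = 70² = 4900)
Q(F) + N = 20 + 4900 = 4920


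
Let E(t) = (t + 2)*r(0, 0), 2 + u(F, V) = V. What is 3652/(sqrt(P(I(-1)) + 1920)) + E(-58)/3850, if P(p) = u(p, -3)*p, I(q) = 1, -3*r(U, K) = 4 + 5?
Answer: 12/275 + 3652*sqrt(1915)/1915 ≈ 83.497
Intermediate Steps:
r(U, K) = -3 (r(U, K) = -(4 + 5)/3 = -1/3*9 = -3)
u(F, V) = -2 + V
P(p) = -5*p (P(p) = (-2 - 3)*p = -5*p)
E(t) = -6 - 3*t (E(t) = (t + 2)*(-3) = (2 + t)*(-3) = -6 - 3*t)
3652/(sqrt(P(I(-1)) + 1920)) + E(-58)/3850 = 3652/(sqrt(-5*1 + 1920)) + (-6 - 3*(-58))/3850 = 3652/(sqrt(-5 + 1920)) + (-6 + 174)*(1/3850) = 3652/(sqrt(1915)) + 168*(1/3850) = 3652*(sqrt(1915)/1915) + 12/275 = 3652*sqrt(1915)/1915 + 12/275 = 12/275 + 3652*sqrt(1915)/1915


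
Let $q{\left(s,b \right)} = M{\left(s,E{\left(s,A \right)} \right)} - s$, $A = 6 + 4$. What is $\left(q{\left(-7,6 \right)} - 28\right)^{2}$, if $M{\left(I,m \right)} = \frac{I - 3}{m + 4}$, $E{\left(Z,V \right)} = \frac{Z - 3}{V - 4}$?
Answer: $\frac{31329}{49} \approx 639.37$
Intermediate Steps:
$A = 10$
$E{\left(Z,V \right)} = \frac{-3 + Z}{-4 + V}$
$M{\left(I,m \right)} = \frac{-3 + I}{4 + m}$
$q{\left(s,b \right)} = - s + \frac{-3 + s}{\frac{7}{2} + \frac{s}{6}}$ ($q{\left(s,b \right)} = \frac{-3 + s}{4 + \frac{-3 + s}{-4 + 10}} - s = \frac{-3 + s}{4 + \frac{-3 + s}{6}} - s = \frac{-3 + s}{4 + \left(- \frac{1}{2} + \frac{s}{6}\right)} - s = \frac{-3 + s}{\frac{7}{2} + \frac{s}{6}} - s = - s + \frac{-3 + s}{\frac{7}{2} + \frac{s}{6}}$)
$\left(q{\left(-7,6 \right)} - 28\right)^{2} = \left(\frac{-18 + 6 \left(-7\right) - - 7 \left(21 - 7\right)}{21 - 7} - 28\right)^{2} = \left(\frac{-18 - 42 - \left(-7\right) 14}{14} - 28\right)^{2} = \left(\frac{-18 - 42 + 98}{14} - 28\right)^{2} = \left(\frac{1}{14} \cdot 38 - 28\right)^{2} = \left(\frac{19}{7} - 28\right)^{2} = \left(- \frac{177}{7}\right)^{2} = \frac{31329}{49}$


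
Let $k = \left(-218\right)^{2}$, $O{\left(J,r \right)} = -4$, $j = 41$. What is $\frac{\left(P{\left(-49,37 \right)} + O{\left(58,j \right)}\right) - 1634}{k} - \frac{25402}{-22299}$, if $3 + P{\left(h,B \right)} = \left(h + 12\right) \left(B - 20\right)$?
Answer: $\frac{578292959}{529868838} \approx 1.0914$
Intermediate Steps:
$P{\left(h,B \right)} = -3 + \left(-20 + B\right) \left(12 + h\right)$ ($P{\left(h,B \right)} = -3 + \left(h + 12\right) \left(B - 20\right) = -3 + \left(12 + h\right) \left(-20 + B\right) = -3 + \left(-20 + B\right) \left(12 + h\right)$)
$k = 47524$
$\frac{\left(P{\left(-49,37 \right)} + O{\left(58,j \right)}\right) - 1634}{k} - \frac{25402}{-22299} = \frac{\left(\left(-243 - -980 + 12 \cdot 37 + 37 \left(-49\right)\right) - 4\right) - 1634}{47524} - \frac{25402}{-22299} = \left(\left(\left(-243 + 980 + 444 - 1813\right) - 4\right) - 1634\right) \frac{1}{47524} - - \frac{25402}{22299} = \left(\left(-632 - 4\right) - 1634\right) \frac{1}{47524} + \frac{25402}{22299} = \left(-636 - 1634\right) \frac{1}{47524} + \frac{25402}{22299} = \left(-2270\right) \frac{1}{47524} + \frac{25402}{22299} = - \frac{1135}{23762} + \frac{25402}{22299} = \frac{578292959}{529868838}$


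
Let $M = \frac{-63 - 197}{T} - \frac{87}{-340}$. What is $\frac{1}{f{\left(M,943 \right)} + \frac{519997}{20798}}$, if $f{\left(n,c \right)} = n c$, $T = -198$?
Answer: $\frac{350030340}{526649400451} \approx 0.00066464$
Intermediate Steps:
$M = \frac{52813}{33660}$ ($M = \frac{-63 - 197}{-198} - \frac{87}{-340} = \left(-260\right) \left(- \frac{1}{198}\right) - - \frac{87}{340} = \frac{130}{99} + \frac{87}{340} = \frac{52813}{33660} \approx 1.569$)
$f{\left(n,c \right)} = c n$
$\frac{1}{f{\left(M,943 \right)} + \frac{519997}{20798}} = \frac{1}{943 \cdot \frac{52813}{33660} + \frac{519997}{20798}} = \frac{1}{\frac{49802659}{33660} + 519997 \cdot \frac{1}{20798}} = \frac{1}{\frac{49802659}{33660} + \frac{519997}{20798}} = \frac{1}{\frac{526649400451}{350030340}} = \frac{350030340}{526649400451}$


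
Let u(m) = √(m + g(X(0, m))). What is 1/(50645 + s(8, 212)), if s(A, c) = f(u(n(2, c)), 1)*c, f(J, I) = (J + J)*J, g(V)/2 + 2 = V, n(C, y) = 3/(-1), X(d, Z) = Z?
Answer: 1/45133 ≈ 2.2157e-5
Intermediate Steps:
n(C, y) = -3 (n(C, y) = 3*(-1) = -3)
g(V) = -4 + 2*V
u(m) = √(-4 + 3*m) (u(m) = √(m + (-4 + 2*m)) = √(-4 + 3*m))
f(J, I) = 2*J² (f(J, I) = (2*J)*J = 2*J²)
s(A, c) = -26*c (s(A, c) = (2*(√(-4 + 3*(-3)))²)*c = (2*(√(-4 - 9))²)*c = (2*(√(-13))²)*c = (2*(I*√13)²)*c = (2*(-13))*c = -26*c)
1/(50645 + s(8, 212)) = 1/(50645 - 26*212) = 1/(50645 - 5512) = 1/45133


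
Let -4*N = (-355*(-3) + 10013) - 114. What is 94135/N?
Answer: -94135/2741 ≈ -34.343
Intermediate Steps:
N = -2741 (N = -((-355*(-3) + 10013) - 114)/4 = -((1065 + 10013) - 114)/4 = -(11078 - 114)/4 = -¼*10964 = -2741)
94135/N = 94135/(-2741) = 94135*(-1/2741) = -94135/2741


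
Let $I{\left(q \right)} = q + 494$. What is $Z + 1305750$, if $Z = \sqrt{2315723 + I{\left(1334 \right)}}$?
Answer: $1305750 + \sqrt{2317551} \approx 1.3073 \cdot 10^{6}$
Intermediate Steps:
$I{\left(q \right)} = 494 + q$
$Z = \sqrt{2317551}$ ($Z = \sqrt{2315723 + \left(494 + 1334\right)} = \sqrt{2315723 + 1828} = \sqrt{2317551} \approx 1522.3$)
$Z + 1305750 = \sqrt{2317551} + 1305750 = 1305750 + \sqrt{2317551}$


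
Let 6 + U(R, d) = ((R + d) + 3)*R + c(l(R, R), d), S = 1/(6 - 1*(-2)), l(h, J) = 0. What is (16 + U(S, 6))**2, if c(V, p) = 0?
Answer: 508369/4096 ≈ 124.11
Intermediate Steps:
S = 1/8 (S = 1/(6 + 2) = 1/8 ≈ 0.12500)
U(R, d) = -6 + R*(3 + R + d) (U(R, d) = -6 + (((R + d) + 3)*R + 0) = -6 + ((3 + R + d)*R + 0) = -6 + (R*(3 + R + d) + 0) = -6 + R*(3 + R + d))
(16 + U(S, 6))**2 = (16 + (-6 + (1/8)**2 + 3*(1/8) + (1/8)*6))**2 = (16 + (-6 + 1/64 + 3/8 + 3/4))**2 = (16 - 311/64)**2 = (713/64)**2 = 508369/4096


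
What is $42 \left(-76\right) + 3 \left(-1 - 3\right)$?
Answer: $-3204$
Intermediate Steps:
$42 \left(-76\right) + 3 \left(-1 - 3\right) = -3192 + 3 \left(-4\right) = -3192 - 12 = -3204$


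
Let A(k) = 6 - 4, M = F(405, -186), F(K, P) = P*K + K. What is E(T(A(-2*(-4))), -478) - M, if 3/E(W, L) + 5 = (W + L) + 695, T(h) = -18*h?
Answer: 13186803/176 ≈ 74925.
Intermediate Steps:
F(K, P) = K + K*P (F(K, P) = K*P + K = K + K*P)
M = -74925 (M = 405*(1 - 186) = 405*(-185) = -74925)
A(k) = 2
E(W, L) = 3/(690 + L + W) (E(W, L) = 3/(-5 + ((W + L) + 695)) = 3/(-5 + ((L + W) + 695)) = 3/(-5 + (695 + L + W)) = 3/(690 + L + W))
E(T(A(-2*(-4))), -478) - M = 3/(690 - 478 - 18*2) - 1*(-74925) = 3/(690 - 478 - 36) + 74925 = 3/176 + 74925 = 13186803/176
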